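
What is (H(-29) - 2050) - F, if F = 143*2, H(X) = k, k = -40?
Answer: -2376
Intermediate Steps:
H(X) = -40
F = 286
(H(-29) - 2050) - F = (-40 - 2050) - 1*286 = -2090 - 286 = -2376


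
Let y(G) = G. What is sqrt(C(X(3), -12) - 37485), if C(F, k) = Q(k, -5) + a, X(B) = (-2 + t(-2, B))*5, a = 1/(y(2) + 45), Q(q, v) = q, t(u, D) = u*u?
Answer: I*sqrt(82830826)/47 ≈ 193.64*I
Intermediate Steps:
t(u, D) = u**2
a = 1/47 (a = 1/(2 + 45) = 1/47 ≈ 0.021277)
X(B) = 10 (X(B) = (-2 + (-2)**2)*5 = (-2 + 4)*5 = 2*5 = 10)
C(F, k) = 1/47 + k (C(F, k) = k + 1/47 = 1/47 + k)
sqrt(C(X(3), -12) - 37485) = sqrt((1/47 - 12) - 37485) = sqrt(-563/47 - 37485) = sqrt(-1762358/47) = I*sqrt(82830826)/47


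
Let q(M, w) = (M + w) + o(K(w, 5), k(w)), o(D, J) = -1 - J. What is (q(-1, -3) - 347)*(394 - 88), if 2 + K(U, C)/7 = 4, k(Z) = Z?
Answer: -106794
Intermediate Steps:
K(U, C) = 14 (K(U, C) = -14 + 7*4 = -14 + 28 = 14)
q(M, w) = -1 + M (q(M, w) = (M + w) + (-1 - w) = -1 + M)
(q(-1, -3) - 347)*(394 - 88) = ((-1 - 1) - 347)*(394 - 88) = (-2 - 347)*306 = -349*306 = -106794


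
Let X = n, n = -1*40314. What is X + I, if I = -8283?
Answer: -48597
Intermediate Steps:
n = -40314
X = -40314
X + I = -40314 - 8283 = -48597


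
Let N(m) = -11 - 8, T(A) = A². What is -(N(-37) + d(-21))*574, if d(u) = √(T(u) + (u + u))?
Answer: 10906 - 574*√399 ≈ -559.64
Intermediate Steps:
d(u) = √(u² + 2*u) (d(u) = √(u² + (u + u)) = √(u² + 2*u))
N(m) = -19
-(N(-37) + d(-21))*574 = -(-19 + √(-21*(2 - 21)))*574 = -(-19 + √(-21*(-19)))*574 = -(-19 + √399)*574 = -(-10906 + 574*√399) = 10906 - 574*√399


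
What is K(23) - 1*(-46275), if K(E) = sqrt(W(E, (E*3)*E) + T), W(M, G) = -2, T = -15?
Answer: 46275 + I*sqrt(17) ≈ 46275.0 + 4.1231*I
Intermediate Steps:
K(E) = I*sqrt(17) (K(E) = sqrt(-2 - 15) = sqrt(-17) = I*sqrt(17))
K(23) - 1*(-46275) = I*sqrt(17) - 1*(-46275) = I*sqrt(17) + 46275 = 46275 + I*sqrt(17)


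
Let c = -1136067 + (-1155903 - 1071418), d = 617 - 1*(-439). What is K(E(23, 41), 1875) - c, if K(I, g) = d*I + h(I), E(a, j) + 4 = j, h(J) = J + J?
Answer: 3402534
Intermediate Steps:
h(J) = 2*J
d = 1056 (d = 617 + 439 = 1056)
E(a, j) = -4 + j
c = -3363388 (c = -1136067 - 2227321 = -3363388)
K(I, g) = 1058*I (K(I, g) = 1056*I + 2*I = 1058*I)
K(E(23, 41), 1875) - c = 1058*(-4 + 41) - 1*(-3363388) = 1058*37 + 3363388 = 39146 + 3363388 = 3402534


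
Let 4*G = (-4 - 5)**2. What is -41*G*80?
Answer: -66420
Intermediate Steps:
G = 81/4 (G = (-4 - 5)**2/4 = (1/4)*(-9)**2 = (1/4)*81 = 81/4 ≈ 20.250)
-41*G*80 = -41*81/4*80 = -3321/4*80 = -66420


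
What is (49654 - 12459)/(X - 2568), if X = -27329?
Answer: -37195/29897 ≈ -1.2441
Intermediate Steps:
(49654 - 12459)/(X - 2568) = (49654 - 12459)/(-27329 - 2568) = 37195/(-29897) = 37195*(-1/29897) = -37195/29897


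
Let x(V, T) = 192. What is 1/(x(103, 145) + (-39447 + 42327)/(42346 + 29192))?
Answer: 11923/2289696 ≈ 0.0052072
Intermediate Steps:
1/(x(103, 145) + (-39447 + 42327)/(42346 + 29192)) = 1/(192 + (-39447 + 42327)/(42346 + 29192)) = 1/(192 + 2880/71538) = 1/(192 + 2880*(1/71538)) = 1/(192 + 480/11923) = 1/(2289696/11923) = 11923/2289696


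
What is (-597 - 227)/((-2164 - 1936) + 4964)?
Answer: -103/108 ≈ -0.95370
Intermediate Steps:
(-597 - 227)/((-2164 - 1936) + 4964) = -824/(-4100 + 4964) = -824/864 = -824*1/864 = -103/108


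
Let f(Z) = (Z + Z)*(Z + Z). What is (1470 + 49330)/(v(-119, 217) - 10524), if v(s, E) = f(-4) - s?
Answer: -50800/10341 ≈ -4.9125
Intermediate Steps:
f(Z) = 4*Z**2 (f(Z) = (2*Z)*(2*Z) = 4*Z**2)
v(s, E) = 64 - s (v(s, E) = 4*(-4)**2 - s = 4*16 - s = 64 - s)
(1470 + 49330)/(v(-119, 217) - 10524) = (1470 + 49330)/((64 - 1*(-119)) - 10524) = 50800/((64 + 119) - 10524) = 50800/(183 - 10524) = 50800/(-10341) = 50800*(-1/10341) = -50800/10341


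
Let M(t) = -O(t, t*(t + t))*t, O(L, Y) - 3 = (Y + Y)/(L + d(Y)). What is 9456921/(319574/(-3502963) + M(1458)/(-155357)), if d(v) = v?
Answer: -15012484312646105152587/70343336599324 ≈ -2.1342e+8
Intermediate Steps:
O(L, Y) = 3 + 2*Y/(L + Y) (O(L, Y) = 3 + (Y + Y)/(L + Y) = 3 + (2*Y)/(L + Y) = 3 + 2*Y/(L + Y))
M(t) = -t*(3*t + 10*t²)/(t + 2*t²) (M(t) = -(3*t + 5*(t*(t + t)))/(t + t*(t + t))*t = -(3*t + 5*(t*(2*t)))/(t + t*(2*t))*t = -(3*t + 5*(2*t²))/(t + 2*t²)*t = -(3*t + 10*t²)/(t + 2*t²)*t = -t*(3*t + 10*t²)/(t + 2*t²))
9456921/(319574/(-3502963) + M(1458)/(-155357)) = 9456921/(319574/(-3502963) - 1*1458*(3 + 10*1458)/(1 + 2*1458)/(-155357)) = 9456921/(319574*(-1/3502963) - 1*1458*(3 + 14580)/(1 + 2916)*(-1/155357)) = 9456921/(-319574/3502963 - 1*1458*14583/2917*(-1/155357)) = 9456921/(-319574/3502963 - 1*1458*1/2917*14583*(-1/155357)) = 9456921/(-319574/3502963 - 21262014/2917*(-1/155357)) = 9456921/(-319574/3502963 + 21262014/453176369) = 9456921/(-70343336599324/1587460053081347) = 9456921*(-1587460053081347/70343336599324) = -15012484312646105152587/70343336599324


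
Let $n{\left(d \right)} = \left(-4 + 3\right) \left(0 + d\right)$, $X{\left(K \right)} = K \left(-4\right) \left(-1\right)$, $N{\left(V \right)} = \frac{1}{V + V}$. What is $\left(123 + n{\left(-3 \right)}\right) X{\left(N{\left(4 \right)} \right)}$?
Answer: $63$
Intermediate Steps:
$N{\left(V \right)} = \frac{1}{2 V}$
$X{\left(K \right)} = 4 K$ ($X{\left(K \right)} = - 4 K \left(-1\right) = 4 K$)
$n{\left(d \right)} = - d$
$\left(123 + n{\left(-3 \right)}\right) X{\left(N{\left(4 \right)} \right)} = \left(123 - -3\right) 4 \frac{1}{2 \cdot 4} = \left(123 + 3\right) 4 \cdot \frac{1}{2} \cdot \frac{1}{4} = 126 \cdot 4 \cdot \frac{1}{8} = 126 \cdot \frac{1}{2} = 63$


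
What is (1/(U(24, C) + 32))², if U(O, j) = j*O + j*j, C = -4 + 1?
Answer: 1/961 ≈ 0.0010406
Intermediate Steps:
C = -3
U(O, j) = j² + O*j (U(O, j) = O*j + j² = j² + O*j)
(1/(U(24, C) + 32))² = (1/(-3*(24 - 3) + 32))² = (1/(-3*21 + 32))² = (1/(-63 + 32))² = (1/(-31))² = (-1/31)² = 1/961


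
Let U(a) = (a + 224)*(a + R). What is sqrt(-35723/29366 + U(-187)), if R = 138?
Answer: I*sqrt(1564511267846)/29366 ≈ 42.594*I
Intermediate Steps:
U(a) = (138 + a)*(224 + a) (U(a) = (a + 224)*(a + 138) = (224 + a)*(138 + a) = (138 + a)*(224 + a))
sqrt(-35723/29366 + U(-187)) = sqrt(-35723/29366 + (30912 + (-187)**2 + 362*(-187))) = sqrt(-35723*1/29366 + (30912 + 34969 - 67694)) = sqrt(-35723/29366 - 1813) = sqrt(-53276281/29366) = I*sqrt(1564511267846)/29366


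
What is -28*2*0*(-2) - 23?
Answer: -23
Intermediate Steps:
-28*2*0*(-2) - 23 = -0*(-2) - 23 = -28*0 - 23 = 0 - 23 = -23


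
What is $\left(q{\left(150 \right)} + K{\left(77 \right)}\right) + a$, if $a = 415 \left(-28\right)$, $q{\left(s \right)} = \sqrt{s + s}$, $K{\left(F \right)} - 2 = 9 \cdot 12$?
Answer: $-11510 + 10 \sqrt{3} \approx -11493.0$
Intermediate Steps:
$K{\left(F \right)} = 110$ ($K{\left(F \right)} = 2 + 9 \cdot 12 = 2 + 108 = 110$)
$q{\left(s \right)} = \sqrt{2} \sqrt{s}$ ($q{\left(s \right)} = \sqrt{2 s} = \sqrt{2} \sqrt{s}$)
$a = -11620$
$\left(q{\left(150 \right)} + K{\left(77 \right)}\right) + a = \left(\sqrt{2} \sqrt{150} + 110\right) - 11620 = \left(\sqrt{2} \cdot 5 \sqrt{6} + 110\right) - 11620 = \left(10 \sqrt{3} + 110\right) - 11620 = \left(110 + 10 \sqrt{3}\right) - 11620 = -11510 + 10 \sqrt{3}$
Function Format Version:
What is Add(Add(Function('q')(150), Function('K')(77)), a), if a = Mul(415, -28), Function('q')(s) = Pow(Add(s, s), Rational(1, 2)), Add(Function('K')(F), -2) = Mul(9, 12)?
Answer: Add(-11510, Mul(10, Pow(3, Rational(1, 2)))) ≈ -11493.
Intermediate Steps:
Function('K')(F) = 110 (Function('K')(F) = Add(2, Mul(9, 12)) = Add(2, 108) = 110)
Function('q')(s) = Mul(Pow(2, Rational(1, 2)), Pow(s, Rational(1, 2))) (Function('q')(s) = Pow(Mul(2, s), Rational(1, 2)) = Mul(Pow(2, Rational(1, 2)), Pow(s, Rational(1, 2))))
a = -11620
Add(Add(Function('q')(150), Function('K')(77)), a) = Add(Add(Mul(Pow(2, Rational(1, 2)), Pow(150, Rational(1, 2))), 110), -11620) = Add(Add(Mul(Pow(2, Rational(1, 2)), Mul(5, Pow(6, Rational(1, 2)))), 110), -11620) = Add(Add(Mul(10, Pow(3, Rational(1, 2))), 110), -11620) = Add(Add(110, Mul(10, Pow(3, Rational(1, 2)))), -11620) = Add(-11510, Mul(10, Pow(3, Rational(1, 2))))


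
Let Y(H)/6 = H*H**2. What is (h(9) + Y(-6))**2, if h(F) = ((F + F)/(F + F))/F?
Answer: 136025569/81 ≈ 1.6793e+6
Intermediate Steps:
Y(H) = 6*H**3 (Y(H) = 6*(H*H**2) = 6*H**3)
h(F) = 1/F (h(F) = ((2*F)/((2*F)))/F = ((2*F)*(1/(2*F)))/F = 1/F)
(h(9) + Y(-6))**2 = (1/9 + 6*(-6)**3)**2 = (1/9 + 6*(-216))**2 = (1/9 - 1296)**2 = (-11663/9)**2 = 136025569/81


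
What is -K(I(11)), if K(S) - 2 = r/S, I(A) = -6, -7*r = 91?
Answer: -25/6 ≈ -4.1667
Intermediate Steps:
r = -13 (r = -1/7*91 = -13)
K(S) = 2 - 13/S
-K(I(11)) = -(2 - 13/(-6)) = -(2 - 13*(-1/6)) = -(2 + 13/6) = -1*25/6 = -25/6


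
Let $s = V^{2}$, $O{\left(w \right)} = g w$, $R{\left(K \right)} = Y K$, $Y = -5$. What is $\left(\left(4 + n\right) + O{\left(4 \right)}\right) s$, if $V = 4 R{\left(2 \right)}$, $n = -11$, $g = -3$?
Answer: $-30400$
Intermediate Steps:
$R{\left(K \right)} = - 5 K$
$O{\left(w \right)} = - 3 w$
$V = -40$ ($V = 4 \left(\left(-5\right) 2\right) = 4 \left(-10\right) = -40$)
$s = 1600$ ($s = \left(-40\right)^{2} = 1600$)
$\left(\left(4 + n\right) + O{\left(4 \right)}\right) s = \left(\left(4 - 11\right) - 12\right) 1600 = \left(-7 - 12\right) 1600 = \left(-19\right) 1600 = -30400$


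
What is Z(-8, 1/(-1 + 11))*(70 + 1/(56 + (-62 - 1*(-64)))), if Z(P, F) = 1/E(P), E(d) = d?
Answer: -4061/464 ≈ -8.7522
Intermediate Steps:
Z(P, F) = 1/P
Z(-8, 1/(-1 + 11))*(70 + 1/(56 + (-62 - 1*(-64)))) = (70 + 1/(56 + (-62 - 1*(-64))))/(-8) = -(70 + 1/(56 + (-62 + 64)))/8 = -(70 + 1/(56 + 2))/8 = -(70 + 1/58)/8 = -⅛*4061/58 = -4061/464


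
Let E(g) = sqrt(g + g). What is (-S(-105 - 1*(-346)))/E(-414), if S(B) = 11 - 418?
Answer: -407*I*sqrt(23)/138 ≈ -14.144*I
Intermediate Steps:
S(B) = -407
E(g) = sqrt(2)*sqrt(g) (E(g) = sqrt(2*g) = sqrt(2)*sqrt(g))
(-S(-105 - 1*(-346)))/E(-414) = (-1*(-407))/((sqrt(2)*sqrt(-414))) = 407/((sqrt(2)*(3*I*sqrt(46)))) = 407/((6*I*sqrt(23))) = 407*(-I*sqrt(23)/138) = -407*I*sqrt(23)/138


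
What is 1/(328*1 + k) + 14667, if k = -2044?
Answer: 25168571/1716 ≈ 14667.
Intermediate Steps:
1/(328*1 + k) + 14667 = 1/(328*1 - 2044) + 14667 = 1/(328 - 2044) + 14667 = 1/(-1716) + 14667 = -1/1716 + 14667 = 25168571/1716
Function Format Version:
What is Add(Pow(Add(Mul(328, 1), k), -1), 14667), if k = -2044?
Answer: Rational(25168571, 1716) ≈ 14667.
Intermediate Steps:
Add(Pow(Add(Mul(328, 1), k), -1), 14667) = Add(Pow(Add(Mul(328, 1), -2044), -1), 14667) = Add(Pow(Add(328, -2044), -1), 14667) = Add(Pow(-1716, -1), 14667) = Add(Rational(-1, 1716), 14667) = Rational(25168571, 1716)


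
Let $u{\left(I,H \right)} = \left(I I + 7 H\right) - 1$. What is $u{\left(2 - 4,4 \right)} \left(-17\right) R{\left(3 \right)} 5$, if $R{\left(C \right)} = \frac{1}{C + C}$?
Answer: $- \frac{2635}{6} \approx -439.17$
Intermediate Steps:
$R{\left(C \right)} = \frac{1}{2 C}$
$u{\left(I,H \right)} = -1 + I^{2} + 7 H$ ($u{\left(I,H \right)} = \left(I^{2} + 7 H\right) - 1 = -1 + I^{2} + 7 H$)
$u{\left(2 - 4,4 \right)} \left(-17\right) R{\left(3 \right)} 5 = \left(-1 + \left(2 - 4\right)^{2} + 7 \cdot 4\right) \left(-17\right) \frac{1}{2 \cdot 3} \cdot 5 = \left(-1 + \left(-2\right)^{2} + 28\right) \left(-17\right) \frac{1}{2} \cdot \frac{1}{3} \cdot 5 = \left(-1 + 4 + 28\right) \left(-17\right) \frac{1}{6} \cdot 5 = 31 \left(-17\right) \frac{5}{6} = \left(-527\right) \frac{5}{6} = - \frac{2635}{6}$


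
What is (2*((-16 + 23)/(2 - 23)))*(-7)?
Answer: 14/3 ≈ 4.6667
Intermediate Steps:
(2*((-16 + 23)/(2 - 23)))*(-7) = (2*(7/(-21)))*(-7) = (2*(7*(-1/21)))*(-7) = (2*(-⅓))*(-7) = -⅔*(-7) = 14/3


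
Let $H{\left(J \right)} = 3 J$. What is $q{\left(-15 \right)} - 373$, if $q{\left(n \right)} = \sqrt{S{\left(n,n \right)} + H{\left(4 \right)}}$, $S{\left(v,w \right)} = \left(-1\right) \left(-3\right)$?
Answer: $-373 + \sqrt{15} \approx -369.13$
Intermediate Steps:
$S{\left(v,w \right)} = 3$
$q{\left(n \right)} = \sqrt{15}$ ($q{\left(n \right)} = \sqrt{3 + 3 \cdot 4} = \sqrt{3 + 12} = \sqrt{15}$)
$q{\left(-15 \right)} - 373 = \sqrt{15} - 373 = -373 + \sqrt{15}$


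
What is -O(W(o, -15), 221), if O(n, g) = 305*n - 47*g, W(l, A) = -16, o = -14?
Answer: 15267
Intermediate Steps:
O(n, g) = -47*g + 305*n
-O(W(o, -15), 221) = -(-47*221 + 305*(-16)) = -(-10387 - 4880) = -1*(-15267) = 15267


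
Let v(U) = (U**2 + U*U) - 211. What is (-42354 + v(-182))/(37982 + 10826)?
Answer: 23683/48808 ≈ 0.48523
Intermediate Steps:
v(U) = -211 + 2*U**2 (v(U) = (U**2 + U**2) - 211 = 2*U**2 - 211 = -211 + 2*U**2)
(-42354 + v(-182))/(37982 + 10826) = (-42354 + (-211 + 2*(-182)**2))/(37982 + 10826) = (-42354 + (-211 + 2*33124))/48808 = (-42354 + (-211 + 66248))*(1/48808) = (-42354 + 66037)*(1/48808) = 23683*(1/48808) = 23683/48808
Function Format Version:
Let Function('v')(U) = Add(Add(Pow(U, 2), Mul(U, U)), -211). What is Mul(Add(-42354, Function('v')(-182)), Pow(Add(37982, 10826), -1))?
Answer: Rational(23683, 48808) ≈ 0.48523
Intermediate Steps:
Function('v')(U) = Add(-211, Mul(2, Pow(U, 2))) (Function('v')(U) = Add(Add(Pow(U, 2), Pow(U, 2)), -211) = Add(Mul(2, Pow(U, 2)), -211) = Add(-211, Mul(2, Pow(U, 2))))
Mul(Add(-42354, Function('v')(-182)), Pow(Add(37982, 10826), -1)) = Mul(Add(-42354, Add(-211, Mul(2, Pow(-182, 2)))), Pow(Add(37982, 10826), -1)) = Mul(Add(-42354, Add(-211, Mul(2, 33124))), Pow(48808, -1)) = Mul(Add(-42354, Add(-211, 66248)), Rational(1, 48808)) = Mul(Add(-42354, 66037), Rational(1, 48808)) = Mul(23683, Rational(1, 48808)) = Rational(23683, 48808)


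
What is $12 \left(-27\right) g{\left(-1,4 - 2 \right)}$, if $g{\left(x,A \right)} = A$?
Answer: $-648$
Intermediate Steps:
$12 \left(-27\right) g{\left(-1,4 - 2 \right)} = 12 \left(-27\right) \left(4 - 2\right) = \left(-324\right) 2 = -648$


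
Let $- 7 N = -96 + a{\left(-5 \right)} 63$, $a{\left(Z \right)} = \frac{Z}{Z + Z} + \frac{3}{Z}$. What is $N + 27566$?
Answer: $\frac{1930643}{70} \approx 27581.0$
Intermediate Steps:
$a{\left(Z \right)} = \frac{1}{2} + \frac{3}{Z}$ ($a{\left(Z \right)} = \frac{Z}{2 Z} + \frac{3}{Z} = Z \frac{1}{2 Z} + \frac{3}{Z} = \frac{1}{2} + \frac{3}{Z}$)
$N = \frac{1023}{70}$ ($N = - \frac{-96 + \frac{6 - 5}{2 \left(-5\right)} 63}{7} = - \frac{-96 + \frac{1}{2} \left(- \frac{1}{5}\right) 1 \cdot 63}{7} = - \frac{-96 - \frac{63}{10}}{7} = \left(- \frac{1}{7}\right) \left(- \frac{1023}{10}\right) = \frac{1023}{70} \approx 14.614$)
$N + 27566 = \frac{1023}{70} + 27566 = \frac{1930643}{70}$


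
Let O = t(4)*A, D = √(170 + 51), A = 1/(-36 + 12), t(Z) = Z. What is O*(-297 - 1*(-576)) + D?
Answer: -93/2 + √221 ≈ -31.634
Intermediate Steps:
A = -1/24 (A = 1/(-24) = -1/24 ≈ -0.041667)
D = √221 ≈ 14.866
O = -⅙ (O = 4*(-1/24) = -⅙ ≈ -0.16667)
O*(-297 - 1*(-576)) + D = -(-297 - 1*(-576))/6 + √221 = -(-297 + 576)/6 + √221 = -⅙*279 + √221 = -93/2 + √221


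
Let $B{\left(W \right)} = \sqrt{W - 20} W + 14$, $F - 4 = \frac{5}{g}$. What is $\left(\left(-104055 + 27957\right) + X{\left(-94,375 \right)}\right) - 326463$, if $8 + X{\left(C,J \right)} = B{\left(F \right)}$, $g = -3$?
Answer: $-402555 + \frac{7 i \sqrt{159}}{9} \approx -4.0256 \cdot 10^{5} + 9.8074 i$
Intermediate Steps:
$F = \frac{7}{3}$ ($F = 4 + \frac{5}{-3} = 4 + 5 \left(- \frac{1}{3}\right) = 4 - \frac{5}{3} = \frac{7}{3} \approx 2.3333$)
$B{\left(W \right)} = 14 + W \sqrt{-20 + W}$ ($B{\left(W \right)} = \sqrt{-20 + W} W + 14 = W \sqrt{-20 + W} + 14 = 14 + W \sqrt{-20 + W}$)
$X{\left(C,J \right)} = 6 + \frac{7 i \sqrt{159}}{9}$ ($X{\left(C,J \right)} = -8 + \left(14 + \frac{7 \sqrt{-20 + \frac{7}{3}}}{3}\right) = -8 + \left(14 + \frac{7 \sqrt{- \frac{53}{3}}}{3}\right) = -8 + \left(14 + \frac{7 \frac{i \sqrt{159}}{3}}{3}\right) = -8 + \left(14 + \frac{7 i \sqrt{159}}{9}\right) = 6 + \frac{7 i \sqrt{159}}{9}$)
$\left(\left(-104055 + 27957\right) + X{\left(-94,375 \right)}\right) - 326463 = \left(\left(-104055 + 27957\right) + \left(6 + \frac{7 i \sqrt{159}}{9}\right)\right) - 326463 = \left(-76098 + \left(6 + \frac{7 i \sqrt{159}}{9}\right)\right) - 326463 = \left(-76092 + \frac{7 i \sqrt{159}}{9}\right) - 326463 = -402555 + \frac{7 i \sqrt{159}}{9}$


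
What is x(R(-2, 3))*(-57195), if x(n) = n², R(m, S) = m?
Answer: -228780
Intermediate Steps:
x(R(-2, 3))*(-57195) = (-2)²*(-57195) = 4*(-57195) = -228780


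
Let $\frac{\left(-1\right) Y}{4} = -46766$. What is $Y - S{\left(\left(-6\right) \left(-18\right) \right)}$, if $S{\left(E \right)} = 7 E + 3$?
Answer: $186305$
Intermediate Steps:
$Y = 187064$ ($Y = \left(-4\right) \left(-46766\right) = 187064$)
$S{\left(E \right)} = 3 + 7 E$
$Y - S{\left(\left(-6\right) \left(-18\right) \right)} = 187064 - \left(3 + 7 \left(\left(-6\right) \left(-18\right)\right)\right) = 187064 - \left(3 + 7 \cdot 108\right) = 187064 - \left(3 + 756\right) = 187064 - 759 = 186305$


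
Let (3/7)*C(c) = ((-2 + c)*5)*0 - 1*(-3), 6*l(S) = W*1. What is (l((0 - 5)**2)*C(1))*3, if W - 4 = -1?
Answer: 21/2 ≈ 10.500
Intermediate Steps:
W = 3 (W = 4 - 1 = 3)
l(S) = 1/2 (l(S) = (3*1)/6 = (1/6)*3 = 1/2)
C(c) = 7 (C(c) = 7*(((-2 + c)*5)*0 - 1*(-3))/3 = 7*((-10 + 5*c)*0 + 3)/3 = 7*(0 + 3)/3 = (7/3)*3 = 7)
(l((0 - 5)**2)*C(1))*3 = ((1/2)*7)*3 = (7/2)*3 = 21/2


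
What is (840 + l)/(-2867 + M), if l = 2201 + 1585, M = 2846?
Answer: -1542/7 ≈ -220.29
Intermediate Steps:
l = 3786
(840 + l)/(-2867 + M) = (840 + 3786)/(-2867 + 2846) = 4626/(-21) = 4626*(-1/21) = -1542/7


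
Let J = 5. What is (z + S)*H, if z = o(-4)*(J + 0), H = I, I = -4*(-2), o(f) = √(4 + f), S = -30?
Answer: -240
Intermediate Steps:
I = 8
H = 8
z = 0 (z = √(4 - 4)*(5 + 0) = √0*5 = 0*5 = 0)
(z + S)*H = (0 - 30)*8 = -30*8 = -240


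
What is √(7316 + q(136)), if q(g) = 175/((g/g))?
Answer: √7491 ≈ 86.551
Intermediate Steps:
q(g) = 175 (q(g) = 175/1 = 175*1 = 175)
√(7316 + q(136)) = √(7316 + 175) = √7491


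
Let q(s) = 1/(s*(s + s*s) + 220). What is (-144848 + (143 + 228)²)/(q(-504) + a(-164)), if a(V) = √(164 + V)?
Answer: 920837150396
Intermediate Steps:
q(s) = 1/(220 + s*(s + s²)) (q(s) = 1/(s*(s + s²) + 220) = 1/(220 + s*(s + s²)))
(-144848 + (143 + 228)²)/(q(-504) + a(-164)) = (-144848 + (143 + 228)²)/(1/(220 + (-504)² + (-504)³) + √(164 - 164)) = (-144848 + 371²)/(1/(220 + 254016 - 128024064) + √0) = (-144848 + 137641)/(1/(-127769828) + 0) = -7207/(-1/127769828 + 0) = -7207/(-1/127769828) = -7207*(-127769828) = 920837150396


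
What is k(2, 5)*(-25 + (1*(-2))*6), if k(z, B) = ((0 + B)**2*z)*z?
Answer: -3700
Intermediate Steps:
k(z, B) = B**2*z**2 (k(z, B) = (B**2*z)*z = (z*B**2)*z = B**2*z**2)
k(2, 5)*(-25 + (1*(-2))*6) = (5**2*2**2)*(-25 + (1*(-2))*6) = (25*4)*(-25 - 2*6) = 100*(-25 - 12) = 100*(-37) = -3700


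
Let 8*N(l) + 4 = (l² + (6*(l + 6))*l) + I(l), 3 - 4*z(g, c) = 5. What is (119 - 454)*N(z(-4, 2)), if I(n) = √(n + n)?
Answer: 27135/32 - 335*I/8 ≈ 847.97 - 41.875*I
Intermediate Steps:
z(g, c) = -½ (z(g, c) = ¾ - ¼*5 = ¾ - 5/4 = -½)
I(n) = √2*√n (I(n) = √(2*n) = √2*√n)
N(l) = -½ + l²/8 + l*(36 + 6*l)/8 + √2*√l/8 (N(l) = -½ + ((l² + (6*(l + 6))*l) + √2*√l)/8 = -½ + ((l² + (6*(6 + l))*l) + √2*√l)/8 = -½ + ((l² + (36 + 6*l)*l) + √2*√l)/8 = -½ + ((l² + l*(36 + 6*l)) + √2*√l)/8 = -½ + (l² + l*(36 + 6*l) + √2*√l)/8 = -½ + (l²/8 + l*(36 + 6*l)/8 + √2*√l/8) = -½ + l²/8 + l*(36 + 6*l)/8 + √2*√l/8)
(119 - 454)*N(z(-4, 2)) = (119 - 454)*(-½ + 7*(-½)²/8 + (9/2)*(-½) + √2*√(-½)/8) = -335*(-½ + (7/8)*(¼) - 9/4 + √2*(I*√2/2)/8) = -335*(-½ + 7/32 - 9/4 + I/8) = -335*(-81/32 + I/8) = 27135/32 - 335*I/8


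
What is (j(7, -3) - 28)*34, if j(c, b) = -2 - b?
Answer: -918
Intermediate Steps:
(j(7, -3) - 28)*34 = ((-2 - 1*(-3)) - 28)*34 = ((-2 + 3) - 28)*34 = (1 - 28)*34 = -27*34 = -918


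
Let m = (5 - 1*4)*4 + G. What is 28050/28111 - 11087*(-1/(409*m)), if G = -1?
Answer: 346084007/34492197 ≈ 10.034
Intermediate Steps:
m = 3 (m = (5 - 1*4)*4 - 1 = (5 - 4)*4 - 1 = 1*4 - 1 = 4 - 1 = 3)
28050/28111 - 11087*(-1/(409*m)) = 28050/28111 - 11087/((-409*3)) = 28050*(1/28111) - 11087/(-1227) = 28050/28111 - 11087*(-1/1227) = 28050/28111 + 11087/1227 = 346084007/34492197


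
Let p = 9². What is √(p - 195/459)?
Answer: 2*√52394/51 ≈ 8.9764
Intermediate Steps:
p = 81
√(p - 195/459) = √(81 - 195/459) = √(81 - 195*1/459) = √(81 - 65/153) = √(12328/153) = 2*√52394/51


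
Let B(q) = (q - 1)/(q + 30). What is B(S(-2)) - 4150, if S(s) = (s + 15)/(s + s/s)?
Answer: -70564/17 ≈ -4150.8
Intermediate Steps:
S(s) = (15 + s)/(1 + s) (S(s) = (15 + s)/(s + 1) = (15 + s)/(1 + s))
B(q) = (-1 + q)/(30 + q)
B(S(-2)) - 4150 = (-1 + (15 - 2)/(1 - 2))/(30 + (15 - 2)/(1 - 2)) - 4150 = (-1 + 13/(-1))/(30 + 13/(-1)) - 4150 = (-1 - 1*13)/(30 - 1*13) - 4150 = (-1 - 13)/(30 - 13) - 4150 = -14/17 - 4150 = -70564/17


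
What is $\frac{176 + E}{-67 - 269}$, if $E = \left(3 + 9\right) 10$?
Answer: $- \frac{37}{42} \approx -0.88095$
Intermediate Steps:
$E = 120$ ($E = 12 \cdot 10 = 120$)
$\frac{176 + E}{-67 - 269} = \frac{176 + 120}{-67 - 269} = \frac{296}{-336} = 296 \left(- \frac{1}{336}\right) = - \frac{37}{42}$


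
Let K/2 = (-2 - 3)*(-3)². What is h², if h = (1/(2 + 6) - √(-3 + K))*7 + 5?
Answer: (47 - 56*I*√93)²/64 ≈ -4522.5 - 793.19*I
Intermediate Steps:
K = -90 (K = 2*((-2 - 3)*(-3)²) = 2*(-5*9) = 2*(-45) = -90)
h = 47/8 - 7*I*√93 (h = (1/(2 + 6) - √(-3 - 90))*7 + 5 = (1/8 - √(-93))*7 + 5 = (⅛ - I*√93)*7 + 5 = (7/8 - 7*I*√93) + 5 = 47/8 - 7*I*√93 ≈ 5.875 - 67.506*I)
h² = (47/8 - 7*I*√93)²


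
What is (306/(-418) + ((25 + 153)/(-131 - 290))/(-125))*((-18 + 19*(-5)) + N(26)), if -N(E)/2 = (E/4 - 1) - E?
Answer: 577038456/10998625 ≈ 52.465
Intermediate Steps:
N(E) = 2 + 3*E/2 (N(E) = -2*((E/4 - 1) - E) = -2*((-1 + E/4) - E) = -2*(-1 - 3*E/4) = 2 + 3*E/2)
(306/(-418) + ((25 + 153)/(-131 - 290))/(-125))*((-18 + 19*(-5)) + N(26)) = (306/(-418) + ((25 + 153)/(-131 - 290))/(-125))*((-18 + 19*(-5)) + (2 + (3/2)*26)) = (306*(-1/418) + (178/(-421))*(-1/125))*((-18 - 95) + (2 + 39)) = (-153/209 + (178*(-1/421))*(-1/125))*(-113 + 41) = (-153/209 - 178/421*(-1/125))*(-72) = (-153/209 + 178/52625)*(-72) = -8014423/10998625*(-72) = 577038456/10998625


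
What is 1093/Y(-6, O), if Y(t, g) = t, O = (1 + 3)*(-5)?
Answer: -1093/6 ≈ -182.17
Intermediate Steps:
O = -20 (O = 4*(-5) = -20)
1093/Y(-6, O) = 1093/(-6) = 1093*(-⅙) = -1093/6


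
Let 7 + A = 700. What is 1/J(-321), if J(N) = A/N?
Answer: -107/231 ≈ -0.46320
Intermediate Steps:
A = 693 (A = -7 + 700 = 693)
J(N) = 693/N
1/J(-321) = 1/(693/(-321)) = 1/(693*(-1/321)) = 1/(-231/107) = -107/231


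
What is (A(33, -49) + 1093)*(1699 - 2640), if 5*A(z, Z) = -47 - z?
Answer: -1013457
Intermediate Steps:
A(z, Z) = -47/5 - z/5 (A(z, Z) = (-47 - z)/5 = -47/5 - z/5)
(A(33, -49) + 1093)*(1699 - 2640) = ((-47/5 - 1/5*33) + 1093)*(1699 - 2640) = ((-47/5 - 33/5) + 1093)*(-941) = (-16 + 1093)*(-941) = 1077*(-941) = -1013457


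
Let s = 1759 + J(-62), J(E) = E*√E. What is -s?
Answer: -1759 + 62*I*√62 ≈ -1759.0 + 488.19*I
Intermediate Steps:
J(E) = E^(3/2)
s = 1759 - 62*I*√62 (s = 1759 + (-62)^(3/2) = 1759 - 62*I*√62 ≈ 1759.0 - 488.19*I)
-s = -(1759 - 62*I*√62) = -1759 + 62*I*√62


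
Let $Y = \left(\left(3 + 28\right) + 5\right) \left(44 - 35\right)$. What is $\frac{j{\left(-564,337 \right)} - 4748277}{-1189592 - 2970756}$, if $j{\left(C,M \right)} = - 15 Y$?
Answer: $\frac{4753137}{4160348} \approx 1.1425$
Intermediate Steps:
$Y = 324$ ($Y = \left(31 + 5\right) 9 = 36 \cdot 9 = 324$)
$j{\left(C,M \right)} = -4860$ ($j{\left(C,M \right)} = \left(-15\right) 324 = -4860$)
$\frac{j{\left(-564,337 \right)} - 4748277}{-1189592 - 2970756} = \frac{-4860 - 4748277}{-1189592 - 2970756} = - \frac{4753137}{-1189592 - 2970756} = - \frac{4753137}{-4160348} = \left(-4753137\right) \left(- \frac{1}{4160348}\right) = \frac{4753137}{4160348}$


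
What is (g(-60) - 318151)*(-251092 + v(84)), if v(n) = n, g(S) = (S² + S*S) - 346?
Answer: 78138037376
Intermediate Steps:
g(S) = -346 + 2*S² (g(S) = (S² + S²) - 346 = 2*S² - 346 = -346 + 2*S²)
(g(-60) - 318151)*(-251092 + v(84)) = ((-346 + 2*(-60)²) - 318151)*(-251092 + 84) = ((-346 + 2*3600) - 318151)*(-251008) = ((-346 + 7200) - 318151)*(-251008) = (6854 - 318151)*(-251008) = -311297*(-251008) = 78138037376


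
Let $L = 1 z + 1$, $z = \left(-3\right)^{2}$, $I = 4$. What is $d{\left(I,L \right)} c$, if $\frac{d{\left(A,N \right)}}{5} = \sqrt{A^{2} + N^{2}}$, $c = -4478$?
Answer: $- 44780 \sqrt{29} \approx -2.4115 \cdot 10^{5}$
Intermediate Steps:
$z = 9$
$L = 10$ ($L = 1 \cdot 9 + 1 = 9 + 1 = 10$)
$d{\left(A,N \right)} = 5 \sqrt{A^{2} + N^{2}}$
$d{\left(I,L \right)} c = 5 \sqrt{4^{2} + 10^{2}} \left(-4478\right) = 5 \sqrt{16 + 100} \left(-4478\right) = 5 \sqrt{116} \left(-4478\right) = 5 \cdot 2 \sqrt{29} \left(-4478\right) = 10 \sqrt{29} \left(-4478\right) = - 44780 \sqrt{29}$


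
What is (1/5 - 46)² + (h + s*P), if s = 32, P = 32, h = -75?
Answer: 76166/25 ≈ 3046.6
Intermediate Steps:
(1/5 - 46)² + (h + s*P) = (1/5 - 46)² + (-75 + 32*32) = (⅕ - 46)² + (-75 + 1024) = (-229/5)² + 949 = 52441/25 + 949 = 76166/25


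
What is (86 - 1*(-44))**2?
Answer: 16900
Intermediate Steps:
(86 - 1*(-44))**2 = (86 + 44)**2 = 130**2 = 16900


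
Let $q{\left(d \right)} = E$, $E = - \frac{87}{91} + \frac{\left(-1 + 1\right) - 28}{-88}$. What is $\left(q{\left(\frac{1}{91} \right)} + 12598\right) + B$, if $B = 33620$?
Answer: $\frac{92527159}{2002} \approx 46217.0$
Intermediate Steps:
$E = - \frac{1277}{2002}$ ($E = \left(-87\right) \frac{1}{91} + \left(0 - 28\right) \left(- \frac{1}{88}\right) = - \frac{87}{91} - - \frac{7}{22} = - \frac{87}{91} + \frac{7}{22} = - \frac{1277}{2002} \approx -0.63786$)
$q{\left(d \right)} = - \frac{1277}{2002}$
$\left(q{\left(\frac{1}{91} \right)} + 12598\right) + B = \left(- \frac{1277}{2002} + 12598\right) + 33620 = \frac{25219919}{2002} + 33620 = \frac{92527159}{2002}$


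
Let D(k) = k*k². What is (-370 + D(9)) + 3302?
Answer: 3661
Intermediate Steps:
D(k) = k³
(-370 + D(9)) + 3302 = (-370 + 9³) + 3302 = (-370 + 729) + 3302 = 359 + 3302 = 3661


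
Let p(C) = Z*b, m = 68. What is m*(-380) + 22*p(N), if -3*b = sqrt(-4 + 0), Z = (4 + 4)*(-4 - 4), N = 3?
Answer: -25840 + 2816*I/3 ≈ -25840.0 + 938.67*I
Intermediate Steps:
Z = -64 (Z = 8*(-8) = -64)
b = -2*I/3 (b = -sqrt(-4 + 0)/3 = -2*I/3 ≈ -0.66667*I)
p(C) = 128*I/3 (p(C) = -(-128)*I/3 = 128*I/3)
m*(-380) + 22*p(N) = 68*(-380) + 22*(128*I/3) = -25840 + 2816*I/3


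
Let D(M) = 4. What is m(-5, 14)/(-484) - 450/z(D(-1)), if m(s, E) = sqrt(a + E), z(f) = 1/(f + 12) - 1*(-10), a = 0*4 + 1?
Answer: -7200/161 - sqrt(15)/484 ≈ -44.729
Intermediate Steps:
a = 1 (a = 0 + 1 = 1)
z(f) = 10 + 1/(12 + f) (z(f) = 1/(12 + f) + 10 = 10 + 1/(12 + f))
m(s, E) = sqrt(1 + E)
m(-5, 14)/(-484) - 450/z(D(-1)) = sqrt(1 + 14)/(-484) - 450*(12 + 4)/(121 + 10*4) = sqrt(15)*(-1/484) - 450*16/(121 + 40) = -sqrt(15)/484 - 450/((1/16)*161) = -sqrt(15)/484 - 450/161/16 = -sqrt(15)/484 - 450*16/161 = -sqrt(15)/484 - 7200/161 = -7200/161 - sqrt(15)/484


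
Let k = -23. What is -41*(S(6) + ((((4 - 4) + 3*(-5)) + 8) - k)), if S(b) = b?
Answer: -902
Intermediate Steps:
-41*(S(6) + ((((4 - 4) + 3*(-5)) + 8) - k)) = -41*(6 + ((((4 - 4) + 3*(-5)) + 8) - 1*(-23))) = -41*(6 + (((0 - 15) + 8) + 23)) = -41*(6 + ((-15 + 8) + 23)) = -41*(6 + (-7 + 23)) = -41*(6 + 16) = -41*22 = -902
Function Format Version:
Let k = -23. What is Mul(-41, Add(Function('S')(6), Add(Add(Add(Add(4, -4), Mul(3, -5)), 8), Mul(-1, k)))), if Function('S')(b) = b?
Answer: -902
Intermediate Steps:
Mul(-41, Add(Function('S')(6), Add(Add(Add(Add(4, -4), Mul(3, -5)), 8), Mul(-1, k)))) = Mul(-41, Add(6, Add(Add(Add(Add(4, -4), Mul(3, -5)), 8), Mul(-1, -23)))) = Mul(-41, Add(6, Add(Add(Add(0, -15), 8), 23))) = Mul(-41, Add(6, Add(Add(-15, 8), 23))) = Mul(-41, Add(6, Add(-7, 23))) = Mul(-41, Add(6, 16)) = Mul(-41, 22) = -902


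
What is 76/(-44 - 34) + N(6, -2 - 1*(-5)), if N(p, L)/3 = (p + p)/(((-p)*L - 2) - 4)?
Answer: -193/78 ≈ -2.4744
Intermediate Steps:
N(p, L) = 6*p/(-6 - L*p) (N(p, L) = 3*((p + p)/(((-p)*L - 2) - 4)) = 3*((2*p)/((-L*p - 2) - 4)) = 3*((2*p)/((-2 - L*p) - 4)) = 3*((2*p)/(-6 - L*p)) = 3*(2*p/(-6 - L*p)) = 6*p/(-6 - L*p))
76/(-44 - 34) + N(6, -2 - 1*(-5)) = 76/(-44 - 34) - 6*6/(6 + (-2 - 1*(-5))*6) = 76/(-78) - 6*6/(6 + (-2 + 5)*6) = 76*(-1/78) - 6*6/(6 + 3*6) = -38/39 - 6*6/(6 + 18) = -38/39 - 6*6/24 = -38/39 - 6*6*1/24 = -38/39 - 3/2 = -193/78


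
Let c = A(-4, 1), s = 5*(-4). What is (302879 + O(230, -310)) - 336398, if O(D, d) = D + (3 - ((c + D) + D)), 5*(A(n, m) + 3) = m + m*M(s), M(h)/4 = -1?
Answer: -168712/5 ≈ -33742.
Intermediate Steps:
s = -20
M(h) = -4 (M(h) = 4*(-1) = -4)
A(n, m) = -3 - 3*m/5 (A(n, m) = -3 + (m + m*(-4))/5 = -3 + (m - 4*m)/5 = -3 + (-3*m)/5 = -3 - 3*m/5)
c = -18/5 (c = -3 - ⅗*1 = -3 - ⅗ = -18/5 ≈ -3.6000)
O(D, d) = 33/5 - D (O(D, d) = D + (3 - ((-18/5 + D) + D)) = D + (3 - (-18/5 + 2*D)) = D + (3 + (18/5 - 2*D)) = D + (33/5 - 2*D) = 33/5 - D)
(302879 + O(230, -310)) - 336398 = (302879 + (33/5 - 1*230)) - 336398 = (302879 + (33/5 - 230)) - 336398 = (302879 - 1117/5) - 336398 = 1513278/5 - 336398 = -168712/5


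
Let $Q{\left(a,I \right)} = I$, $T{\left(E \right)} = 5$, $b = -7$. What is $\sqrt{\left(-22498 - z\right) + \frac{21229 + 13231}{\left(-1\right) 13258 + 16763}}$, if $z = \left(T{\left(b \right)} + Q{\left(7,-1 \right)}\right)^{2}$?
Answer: $\frac{i \sqrt{11058570822}}{701} \approx 150.01 i$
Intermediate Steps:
$z = 16$ ($z = \left(5 - 1\right)^{2} = 4^{2} = 16$)
$\sqrt{\left(-22498 - z\right) + \frac{21229 + 13231}{\left(-1\right) 13258 + 16763}} = \sqrt{\left(-22498 - 16\right) + \frac{21229 + 13231}{\left(-1\right) 13258 + 16763}} = \sqrt{\left(-22498 - 16\right) + \frac{34460}{-13258 + 16763}} = \sqrt{-22514 + \frac{34460}{3505}} = \sqrt{-22514 + 34460 \cdot \frac{1}{3505}} = \sqrt{-22514 + \frac{6892}{701}} = \sqrt{- \frac{15775422}{701}} = \frac{i \sqrt{11058570822}}{701}$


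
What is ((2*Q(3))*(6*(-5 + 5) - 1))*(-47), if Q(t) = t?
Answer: 282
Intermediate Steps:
((2*Q(3))*(6*(-5 + 5) - 1))*(-47) = ((2*3)*(6*(-5 + 5) - 1))*(-47) = (6*(6*0 - 1))*(-47) = (6*(0 - 1))*(-47) = (6*(-1))*(-47) = -6*(-47) = 282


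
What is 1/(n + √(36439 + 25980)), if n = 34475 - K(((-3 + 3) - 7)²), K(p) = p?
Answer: 4918/169298151 - √62419/1185087057 ≈ 2.8839e-5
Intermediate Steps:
n = 34426 (n = 34475 - ((-3 + 3) - 7)² = 34475 - (0 - 7)² = 34475 - 1*(-7)² = 34475 - 1*49 = 34475 - 49 = 34426)
1/(n + √(36439 + 25980)) = 1/(34426 + √(36439 + 25980)) = 1/(34426 + √62419)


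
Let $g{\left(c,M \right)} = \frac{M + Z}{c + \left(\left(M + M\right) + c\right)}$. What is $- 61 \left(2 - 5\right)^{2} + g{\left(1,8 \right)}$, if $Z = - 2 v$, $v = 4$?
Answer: $-549$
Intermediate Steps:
$Z = -8$ ($Z = \left(-2\right) 4 = -8$)
$g{\left(c,M \right)} = \frac{-8 + M}{2 M + 2 c}$ ($g{\left(c,M \right)} = \frac{M - 8}{c + \left(\left(M + M\right) + c\right)} = \frac{-8 + M}{c + \left(2 M + c\right)} = \frac{-8 + M}{c + \left(c + 2 M\right)} = \frac{-8 + M}{2 M + 2 c}$)
$- 61 \left(2 - 5\right)^{2} + g{\left(1,8 \right)} = - 61 \left(2 - 5\right)^{2} + \frac{-4 + \frac{1}{2} \cdot 8}{8 + 1} = - 61 \left(-3\right)^{2} + \frac{-4 + 4}{9} = \left(-61\right) 9 + \frac{1}{9} \cdot 0 = -549 + 0 = -549$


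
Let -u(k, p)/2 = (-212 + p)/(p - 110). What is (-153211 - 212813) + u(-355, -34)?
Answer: -4392329/12 ≈ -3.6603e+5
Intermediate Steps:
u(k, p) = -2*(-212 + p)/(-110 + p) (u(k, p) = -2*(-212 + p)/(p - 110) = -2*(-212 + p)/(-110 + p))
(-153211 - 212813) + u(-355, -34) = (-153211 - 212813) + 2*(212 - 1*(-34))/(-110 - 34) = -366024 + 2*(212 + 34)/(-144) = -366024 + 2*(-1/144)*246 = -366024 - 41/12 = -4392329/12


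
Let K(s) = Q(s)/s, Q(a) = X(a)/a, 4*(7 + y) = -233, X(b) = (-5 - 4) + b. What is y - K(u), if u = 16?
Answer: -16711/256 ≈ -65.277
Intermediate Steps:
X(b) = -9 + b
y = -261/4 (y = -7 + (1/4)*(-233) = -7 - 233/4 = -261/4 ≈ -65.250)
Q(a) = (-9 + a)/a
K(s) = (-9 + s)/s**2 (K(s) = ((-9 + s)/s)/s = (-9 + s)/s**2)
y - K(u) = -261/4 - (-9 + 16)/16**2 = -261/4 - 7/256 = -16711/256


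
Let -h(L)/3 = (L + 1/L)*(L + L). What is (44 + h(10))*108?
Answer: -60696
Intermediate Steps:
h(L) = -6*L*(L + 1/L) (h(L) = -3*(L + 1/L)*(L + L) = -3*(L + 1/L)*2*L = -6*L*(L + 1/L))
(44 + h(10))*108 = (44 + (-6 - 6*10²))*108 = (44 + (-6 - 6*100))*108 = (44 + (-6 - 600))*108 = (44 - 606)*108 = -562*108 = -60696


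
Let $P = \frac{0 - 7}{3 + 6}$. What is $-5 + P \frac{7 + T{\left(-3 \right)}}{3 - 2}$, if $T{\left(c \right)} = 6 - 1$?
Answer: $- \frac{43}{3} \approx -14.333$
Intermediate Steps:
$T{\left(c \right)} = 5$ ($T{\left(c \right)} = 6 - 1 = 5$)
$P = - \frac{7}{9} \approx -0.77778$
$-5 + P \frac{7 + T{\left(-3 \right)}}{3 - 2} = -5 - \frac{7 \frac{7 + 5}{3 - 2}}{9} = -5 - \frac{7 \cdot \frac{12}{1}}{9} = -5 - \frac{7 \cdot 12 \cdot 1}{9} = -5 - \frac{28}{3} = - \frac{43}{3}$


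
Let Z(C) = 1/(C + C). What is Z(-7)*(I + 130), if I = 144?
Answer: -137/7 ≈ -19.571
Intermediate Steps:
Z(C) = 1/(2*C)
Z(-7)*(I + 130) = ((1/2)/(-7))*(144 + 130) = ((1/2)*(-1/7))*274 = -1/14*274 = -137/7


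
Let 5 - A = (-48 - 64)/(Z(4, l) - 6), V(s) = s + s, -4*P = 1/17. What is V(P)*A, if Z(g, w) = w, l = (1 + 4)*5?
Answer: -207/646 ≈ -0.32043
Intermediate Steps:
l = 25 (l = 5*5 = 25)
P = -1/68 (P = -1/4/17 = -1/4*1/17 = -1/68 ≈ -0.014706)
V(s) = 2*s
A = 207/19 (A = 5 - (-48 - 64)/(25 - 6) = 5 - (-112)/19 = 5 - 1*(-112/19) = 5 + 112/19 = 207/19 ≈ 10.895)
V(P)*A = (2*(-1/68))*(207/19) = -1/34*207/19 = -207/646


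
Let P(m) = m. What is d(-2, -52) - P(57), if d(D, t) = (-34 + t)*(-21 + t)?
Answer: 6221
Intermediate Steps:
d(-2, -52) - P(57) = (714 + (-52)² - 55*(-52)) - 1*57 = (714 + 2704 + 2860) - 57 = 6278 - 57 = 6221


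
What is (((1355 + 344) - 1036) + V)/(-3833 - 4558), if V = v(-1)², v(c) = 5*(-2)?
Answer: -763/8391 ≈ -0.090931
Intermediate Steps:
v(c) = -10
V = 100 (V = (-10)² = 100)
(((1355 + 344) - 1036) + V)/(-3833 - 4558) = (((1355 + 344) - 1036) + 100)/(-3833 - 4558) = ((1699 - 1036) + 100)/(-8391) = (663 + 100)*(-1/8391) = 763*(-1/8391) = -763/8391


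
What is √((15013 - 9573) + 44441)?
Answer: √49881 ≈ 223.34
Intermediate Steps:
√((15013 - 9573) + 44441) = √(5440 + 44441) = √49881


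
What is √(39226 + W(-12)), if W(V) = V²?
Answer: √39370 ≈ 198.42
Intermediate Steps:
√(39226 + W(-12)) = √(39226 + (-12)²) = √(39226 + 144) = √39370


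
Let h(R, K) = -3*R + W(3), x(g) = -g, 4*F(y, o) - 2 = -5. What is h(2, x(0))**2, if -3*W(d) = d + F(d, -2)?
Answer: 729/16 ≈ 45.563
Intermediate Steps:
F(y, o) = -3/4 (F(y, o) = 1/2 + (1/4)*(-5) = 1/2 - 5/4 = -3/4)
W(d) = 1/4 - d/3 (W(d) = -(d - 3/4)/3 = -(-3/4 + d)/3 = 1/4 - d/3)
h(R, K) = -3/4 - 3*R (h(R, K) = -3*R + (1/4 - 1/3*3) = -3*R + (1/4 - 1) = -3*R - 3/4 = -3/4 - 3*R)
h(2, x(0))**2 = (-3/4 - 3*2)**2 = (-3/4 - 6)**2 = (-27/4)**2 = 729/16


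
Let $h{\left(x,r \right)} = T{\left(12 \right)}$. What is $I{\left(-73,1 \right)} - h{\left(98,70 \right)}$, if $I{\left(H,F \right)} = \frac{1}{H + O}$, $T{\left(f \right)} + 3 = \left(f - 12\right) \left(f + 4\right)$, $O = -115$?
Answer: $\frac{563}{188} \approx 2.9947$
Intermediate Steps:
$T{\left(f \right)} = -3 + \left(-12 + f\right) \left(4 + f\right)$ ($T{\left(f \right)} = -3 + \left(f - 12\right) \left(f + 4\right) = -3 + \left(-12 + f\right) \left(4 + f\right)$)
$h{\left(x,r \right)} = -3$ ($h{\left(x,r \right)} = -51 + 12^{2} - 96 = -51 + 144 - 96 = -3$)
$I{\left(H,F \right)} = \frac{1}{-115 + H}$ ($I{\left(H,F \right)} = \frac{1}{H - 115} = \frac{1}{-115 + H}$)
$I{\left(-73,1 \right)} - h{\left(98,70 \right)} = \frac{1}{-115 - 73} - -3 = \frac{1}{-188} + 3 = - \frac{1}{188} + 3 = \frac{563}{188}$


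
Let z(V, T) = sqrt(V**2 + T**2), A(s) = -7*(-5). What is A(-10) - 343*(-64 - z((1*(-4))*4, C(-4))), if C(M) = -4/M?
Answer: 21987 + 343*sqrt(257) ≈ 27486.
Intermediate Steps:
A(s) = 35
z(V, T) = sqrt(T**2 + V**2)
A(-10) - 343*(-64 - z((1*(-4))*4, C(-4))) = 35 - 343*(-64 - sqrt((-4/(-4))**2 + ((1*(-4))*4)**2)) = 35 - 343*(-64 - sqrt((-4*(-1/4))**2 + (-4*4)**2)) = 35 - 343*(-64 - sqrt(1**2 + (-16)**2)) = 35 - 343*(-64 - sqrt(1 + 256)) = 35 - 343*(-64 - sqrt(257)) = 35 + (21952 + 343*sqrt(257)) = 21987 + 343*sqrt(257)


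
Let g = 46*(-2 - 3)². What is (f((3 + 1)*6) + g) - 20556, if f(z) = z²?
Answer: -18830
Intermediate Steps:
g = 1150 (g = 46*(-5)² = 46*25 = 1150)
(f((3 + 1)*6) + g) - 20556 = (((3 + 1)*6)² + 1150) - 20556 = ((4*6)² + 1150) - 20556 = (24² + 1150) - 20556 = (576 + 1150) - 20556 = 1726 - 20556 = -18830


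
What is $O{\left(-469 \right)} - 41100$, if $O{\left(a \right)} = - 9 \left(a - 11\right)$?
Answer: $-36780$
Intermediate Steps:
$O{\left(a \right)} = 99 - 9 a$ ($O{\left(a \right)} = - 9 \left(-11 + a\right) = 99 - 9 a$)
$O{\left(-469 \right)} - 41100 = \left(99 - -4221\right) - 41100 = \left(99 + 4221\right) - 41100 = 4320 - 41100 = -36780$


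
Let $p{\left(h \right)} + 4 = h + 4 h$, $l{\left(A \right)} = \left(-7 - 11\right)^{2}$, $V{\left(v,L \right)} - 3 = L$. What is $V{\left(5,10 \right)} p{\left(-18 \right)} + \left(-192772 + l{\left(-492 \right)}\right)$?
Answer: $-193670$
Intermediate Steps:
$V{\left(v,L \right)} = 3 + L$
$l{\left(A \right)} = 324$ ($l{\left(A \right)} = \left(-18\right)^{2} = 324$)
$p{\left(h \right)} = -4 + 5 h$ ($p{\left(h \right)} = -4 + \left(h + 4 h\right) = -4 + 5 h$)
$V{\left(5,10 \right)} p{\left(-18 \right)} + \left(-192772 + l{\left(-492 \right)}\right) = \left(3 + 10\right) \left(-4 + 5 \left(-18\right)\right) + \left(-192772 + 324\right) = 13 \left(-4 - 90\right) - 192448 = 13 \left(-94\right) - 192448 = -1222 - 192448 = -193670$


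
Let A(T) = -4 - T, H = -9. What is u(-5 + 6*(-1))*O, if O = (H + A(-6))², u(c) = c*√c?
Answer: -539*I*√11 ≈ -1787.7*I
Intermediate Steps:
u(c) = c^(3/2)
O = 49 (O = (-9 + (-4 - 1*(-6)))² = (-9 + (-4 + 6))² = (-9 + 2)² = (-7)² = 49)
u(-5 + 6*(-1))*O = (-5 + 6*(-1))^(3/2)*49 = (-5 - 6)^(3/2)*49 = (-11)^(3/2)*49 = -11*I*√11*49 = -539*I*√11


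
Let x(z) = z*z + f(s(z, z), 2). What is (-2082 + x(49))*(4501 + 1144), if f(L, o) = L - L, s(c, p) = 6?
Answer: 1800755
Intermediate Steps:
f(L, o) = 0
x(z) = z² (x(z) = z*z + 0 = z² + 0 = z²)
(-2082 + x(49))*(4501 + 1144) = (-2082 + 49²)*(4501 + 1144) = (-2082 + 2401)*5645 = 319*5645 = 1800755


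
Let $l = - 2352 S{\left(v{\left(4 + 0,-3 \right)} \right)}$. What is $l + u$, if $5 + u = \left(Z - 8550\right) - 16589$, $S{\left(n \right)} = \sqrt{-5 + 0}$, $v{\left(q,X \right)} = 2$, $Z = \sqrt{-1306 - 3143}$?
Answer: $-25144 + i \sqrt{4449} - 2352 i \sqrt{5} \approx -25144.0 - 5192.5 i$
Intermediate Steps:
$Z = i \sqrt{4449}$ ($Z = \sqrt{-4449} = i \sqrt{4449} \approx 66.701 i$)
$S{\left(n \right)} = i \sqrt{5}$ ($S{\left(n \right)} = \sqrt{-5} = i \sqrt{5}$)
$u = -25144 + i \sqrt{4449}$ ($u = -5 - \left(25139 - i \sqrt{4449}\right) = -25144 + i \sqrt{4449} \approx -25144.0 + 66.701 i$)
$l = - 2352 i \sqrt{5} \approx - 5259.2 i$
$l + u = - 2352 i \sqrt{5} - \left(25144 - i \sqrt{4449}\right) = -25144 + i \sqrt{4449} - 2352 i \sqrt{5}$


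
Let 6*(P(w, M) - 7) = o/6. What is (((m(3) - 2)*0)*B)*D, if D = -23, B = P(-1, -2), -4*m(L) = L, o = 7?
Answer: 0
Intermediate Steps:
m(L) = -L/4
P(w, M) = 259/36 (P(w, M) = 7 + (7/6)/6 = 7 + (7*(⅙))/6 = 7 + (⅙)*(7/6) = 7 + 7/36 = 259/36)
B = 259/36 ≈ 7.1944
(((m(3) - 2)*0)*B)*D = (((-¼*3 - 2)*0)*(259/36))*(-23) = (((-¾ - 2)*0)*(259/36))*(-23) = (-11/4*0*(259/36))*(-23) = (0*(259/36))*(-23) = 0*(-23) = 0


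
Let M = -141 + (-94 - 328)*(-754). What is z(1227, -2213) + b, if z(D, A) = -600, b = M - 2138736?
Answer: -1821289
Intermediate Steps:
M = 318047 (M = -141 - 422*(-754) = -141 + 318188 = 318047)
b = -1820689 (b = 318047 - 2138736 = -1820689)
z(1227, -2213) + b = -600 - 1820689 = -1821289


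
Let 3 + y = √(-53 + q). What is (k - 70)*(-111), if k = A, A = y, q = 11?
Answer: 8103 - 111*I*√42 ≈ 8103.0 - 719.36*I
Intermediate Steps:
y = -3 + I*√42 (y = -3 + √(-53 + 11) = -3 + √(-42) = -3 + I*√42 ≈ -3.0 + 6.4807*I)
A = -3 + I*√42 ≈ -3.0 + 6.4807*I
k = -3 + I*√42 ≈ -3.0 + 6.4807*I
(k - 70)*(-111) = ((-3 + I*√42) - 70)*(-111) = (-73 + I*√42)*(-111) = 8103 - 111*I*√42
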